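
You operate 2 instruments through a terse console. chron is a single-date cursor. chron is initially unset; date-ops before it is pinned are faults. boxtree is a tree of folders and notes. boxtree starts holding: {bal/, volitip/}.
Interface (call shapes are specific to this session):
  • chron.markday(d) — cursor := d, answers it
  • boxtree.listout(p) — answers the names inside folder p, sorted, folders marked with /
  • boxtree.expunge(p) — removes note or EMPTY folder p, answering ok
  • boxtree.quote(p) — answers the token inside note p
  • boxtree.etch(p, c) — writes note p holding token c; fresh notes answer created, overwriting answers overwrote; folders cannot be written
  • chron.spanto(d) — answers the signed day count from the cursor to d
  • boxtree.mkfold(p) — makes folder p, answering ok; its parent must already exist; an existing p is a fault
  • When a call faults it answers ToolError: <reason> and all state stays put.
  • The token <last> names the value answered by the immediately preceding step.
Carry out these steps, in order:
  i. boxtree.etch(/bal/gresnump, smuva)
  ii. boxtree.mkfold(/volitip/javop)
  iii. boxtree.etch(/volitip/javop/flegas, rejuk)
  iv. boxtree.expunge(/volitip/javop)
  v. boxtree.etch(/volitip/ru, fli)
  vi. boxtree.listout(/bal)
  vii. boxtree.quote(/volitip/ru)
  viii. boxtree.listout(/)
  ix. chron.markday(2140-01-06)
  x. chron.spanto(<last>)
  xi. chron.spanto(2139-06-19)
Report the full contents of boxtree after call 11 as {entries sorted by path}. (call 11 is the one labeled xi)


Answer: {bal/, bal/gresnump=smuva, volitip/, volitip/javop/, volitip/javop/flegas=rejuk, volitip/ru=fli}

Derivation:
Act: boxtree.etch[p→/bal/gresnump; c→smuva]
Obs: created
Act: boxtree.mkfold[p→/volitip/javop]
Obs: ok
Act: boxtree.etch[p→/volitip/javop/flegas; c→rejuk]
Obs: created
Act: boxtree.expunge[p→/volitip/javop]
Obs: ToolError: not empty
Act: boxtree.etch[p→/volitip/ru; c→fli]
Obs: created
Act: boxtree.listout[p→/bal]
Obs: [gresnump]
Act: boxtree.quote[p→/volitip/ru]
Obs: fli
Act: boxtree.listout[p→/]
Obs: [bal/, volitip/]
Act: chron.markday[d→2140-01-06]
Obs: 2140-01-06
Act: chron.spanto[d→<last>]
Obs: 0
Act: chron.spanto[d→2139-06-19]
Obs: -201


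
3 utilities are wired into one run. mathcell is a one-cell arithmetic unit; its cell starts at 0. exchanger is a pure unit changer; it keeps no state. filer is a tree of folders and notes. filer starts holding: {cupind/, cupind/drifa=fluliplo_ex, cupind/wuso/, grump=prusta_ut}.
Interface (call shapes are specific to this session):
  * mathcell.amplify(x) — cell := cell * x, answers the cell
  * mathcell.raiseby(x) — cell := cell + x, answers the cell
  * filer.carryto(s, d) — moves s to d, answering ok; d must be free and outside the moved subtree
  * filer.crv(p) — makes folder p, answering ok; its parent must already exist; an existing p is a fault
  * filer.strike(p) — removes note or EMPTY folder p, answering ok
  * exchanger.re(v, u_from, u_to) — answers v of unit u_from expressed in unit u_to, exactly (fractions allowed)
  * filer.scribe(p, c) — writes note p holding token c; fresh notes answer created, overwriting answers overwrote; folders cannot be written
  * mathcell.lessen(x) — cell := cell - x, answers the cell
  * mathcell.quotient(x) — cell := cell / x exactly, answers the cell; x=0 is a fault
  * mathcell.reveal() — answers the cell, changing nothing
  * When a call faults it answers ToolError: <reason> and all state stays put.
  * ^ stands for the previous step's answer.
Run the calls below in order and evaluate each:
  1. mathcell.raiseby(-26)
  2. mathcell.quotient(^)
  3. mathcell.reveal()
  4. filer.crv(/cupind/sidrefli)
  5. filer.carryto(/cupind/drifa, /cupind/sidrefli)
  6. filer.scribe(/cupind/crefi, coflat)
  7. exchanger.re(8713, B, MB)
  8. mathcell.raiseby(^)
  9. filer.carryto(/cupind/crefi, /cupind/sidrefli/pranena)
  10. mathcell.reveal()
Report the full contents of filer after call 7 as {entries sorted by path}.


Answer: {cupind/, cupind/crefi=coflat, cupind/drifa=fluliplo_ex, cupind/sidrefli/, cupind/wuso/, grump=prusta_ut}

Derivation:
[in] raiseby x='-26'
= -26
[in] quotient x='^'
= 1
[in] reveal
= 1
[in] crv p='/cupind/sidrefli'
= ok
[in] carryto s='/cupind/drifa' d='/cupind/sidrefli'
= ToolError: exists
[in] scribe p='/cupind/crefi' c='coflat'
= created
[in] re v='8713' u_from='B' u_to='MB'
= 8713/1000000
[in] raiseby x='^'
= 1008713/1000000
[in] carryto s='/cupind/crefi' d='/cupind/sidrefli/pranena'
= ok
[in] reveal
= 1008713/1000000


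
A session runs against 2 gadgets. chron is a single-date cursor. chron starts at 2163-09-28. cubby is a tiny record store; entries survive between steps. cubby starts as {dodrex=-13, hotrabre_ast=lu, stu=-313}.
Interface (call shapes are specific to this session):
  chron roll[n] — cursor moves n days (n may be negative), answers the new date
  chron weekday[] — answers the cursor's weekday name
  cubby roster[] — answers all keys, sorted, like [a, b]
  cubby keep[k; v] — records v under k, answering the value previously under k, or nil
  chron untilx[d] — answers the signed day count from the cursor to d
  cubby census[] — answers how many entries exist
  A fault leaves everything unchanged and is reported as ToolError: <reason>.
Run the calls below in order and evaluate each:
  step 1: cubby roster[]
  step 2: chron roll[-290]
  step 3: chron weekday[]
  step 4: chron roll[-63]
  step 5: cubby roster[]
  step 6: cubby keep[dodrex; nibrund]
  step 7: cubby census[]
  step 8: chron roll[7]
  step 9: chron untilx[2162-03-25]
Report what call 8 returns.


Answer: 2162-10-17

Derivation:
I invoke cubby roster(), giving [dodrex, hotrabre_ast, stu].
I try chron roll on n=-290, and get 2162-12-12.
I invoke chron weekday, and observe Sunday.
I try chron roll on n=-63, giving 2162-10-10.
I call cubby roster, → [dodrex, hotrabre_ast, stu].
Calling cubby keep on k=dodrex, v=nibrund, which returns -13.
I try cubby census(), which returns 3.
I call chron roll on n=7, which returns 2162-10-17.
Then chron untilx on d=2162-03-25, and see -206.


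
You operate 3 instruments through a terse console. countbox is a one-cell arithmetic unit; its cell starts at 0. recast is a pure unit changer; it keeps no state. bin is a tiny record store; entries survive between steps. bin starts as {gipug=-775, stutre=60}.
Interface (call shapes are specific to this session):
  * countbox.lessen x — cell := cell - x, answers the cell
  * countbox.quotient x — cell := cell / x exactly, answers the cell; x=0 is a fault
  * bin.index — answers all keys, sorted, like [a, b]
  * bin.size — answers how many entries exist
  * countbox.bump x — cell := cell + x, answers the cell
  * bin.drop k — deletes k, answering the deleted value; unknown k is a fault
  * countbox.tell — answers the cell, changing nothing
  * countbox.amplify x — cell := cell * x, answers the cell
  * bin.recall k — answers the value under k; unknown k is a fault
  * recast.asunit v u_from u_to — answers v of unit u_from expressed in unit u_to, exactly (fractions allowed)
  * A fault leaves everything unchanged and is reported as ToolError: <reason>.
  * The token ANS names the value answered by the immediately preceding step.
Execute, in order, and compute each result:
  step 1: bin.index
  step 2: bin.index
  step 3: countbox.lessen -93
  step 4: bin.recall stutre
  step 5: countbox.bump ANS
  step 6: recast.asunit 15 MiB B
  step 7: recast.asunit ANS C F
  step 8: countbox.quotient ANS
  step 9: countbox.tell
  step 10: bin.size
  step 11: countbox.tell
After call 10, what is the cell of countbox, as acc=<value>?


Answer: acc=153/28311584

Derivation:
-> bin.index()
<- [gipug, stutre]
-> bin.index()
<- [gipug, stutre]
-> countbox.lessen(x→-93)
<- 93
-> bin.recall(k→stutre)
<- 60
-> countbox.bump(x→ANS)
<- 153
-> recast.asunit(v→15, u_from→MiB, u_to→B)
<- 15728640
-> recast.asunit(v→ANS, u_from→C, u_to→F)
<- 28311584
-> countbox.quotient(x→ANS)
<- 153/28311584
-> countbox.tell()
<- 153/28311584
-> bin.size()
<- 2
-> countbox.tell()
<- 153/28311584


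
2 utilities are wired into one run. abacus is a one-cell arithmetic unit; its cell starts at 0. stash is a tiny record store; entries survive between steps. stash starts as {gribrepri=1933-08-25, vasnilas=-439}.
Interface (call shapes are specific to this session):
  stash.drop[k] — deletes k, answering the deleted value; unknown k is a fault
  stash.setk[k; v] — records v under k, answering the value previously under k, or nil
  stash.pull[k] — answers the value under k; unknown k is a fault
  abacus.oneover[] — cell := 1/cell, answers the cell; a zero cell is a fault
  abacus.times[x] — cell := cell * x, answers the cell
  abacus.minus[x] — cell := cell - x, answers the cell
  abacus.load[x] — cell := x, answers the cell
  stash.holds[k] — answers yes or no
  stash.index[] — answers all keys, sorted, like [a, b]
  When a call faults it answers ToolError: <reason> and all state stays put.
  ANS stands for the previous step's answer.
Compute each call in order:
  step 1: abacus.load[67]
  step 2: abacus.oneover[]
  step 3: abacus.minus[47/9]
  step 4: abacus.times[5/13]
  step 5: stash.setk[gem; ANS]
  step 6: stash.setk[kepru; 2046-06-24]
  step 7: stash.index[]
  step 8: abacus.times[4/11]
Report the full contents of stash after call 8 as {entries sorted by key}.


Answer: {gem=-15700/7839, gribrepri=1933-08-25, kepru=2046-06-24, vasnilas=-439}

Derivation:
% load 67
  67
% oneover
  1/67
% minus 47/9
  -3140/603
% times 5/13
  -15700/7839
% setk gem ANS
  nil
% setk kepru 2046-06-24
  nil
% index
  [gem, gribrepri, kepru, vasnilas]
% times 4/11
  -62800/86229


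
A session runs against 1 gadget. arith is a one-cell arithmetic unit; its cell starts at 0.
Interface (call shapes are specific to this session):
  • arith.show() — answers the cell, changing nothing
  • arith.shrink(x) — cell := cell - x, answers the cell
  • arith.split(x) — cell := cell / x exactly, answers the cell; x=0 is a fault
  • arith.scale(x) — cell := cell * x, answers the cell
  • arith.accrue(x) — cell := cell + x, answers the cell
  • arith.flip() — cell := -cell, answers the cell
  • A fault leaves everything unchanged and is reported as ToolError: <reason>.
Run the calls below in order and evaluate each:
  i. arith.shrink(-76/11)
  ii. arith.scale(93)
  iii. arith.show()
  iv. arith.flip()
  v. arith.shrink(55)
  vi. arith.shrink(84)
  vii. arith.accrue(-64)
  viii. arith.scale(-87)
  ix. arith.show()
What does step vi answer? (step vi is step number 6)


Answer: -8597/11

Derivation:
>> arith.shrink(x→-76/11)
<< 76/11
>> arith.scale(x→93)
<< 7068/11
>> arith.show()
<< 7068/11
>> arith.flip()
<< -7068/11
>> arith.shrink(x→55)
<< -7673/11
>> arith.shrink(x→84)
<< -8597/11
>> arith.accrue(x→-64)
<< -9301/11
>> arith.scale(x→-87)
<< 809187/11
>> arith.show()
<< 809187/11


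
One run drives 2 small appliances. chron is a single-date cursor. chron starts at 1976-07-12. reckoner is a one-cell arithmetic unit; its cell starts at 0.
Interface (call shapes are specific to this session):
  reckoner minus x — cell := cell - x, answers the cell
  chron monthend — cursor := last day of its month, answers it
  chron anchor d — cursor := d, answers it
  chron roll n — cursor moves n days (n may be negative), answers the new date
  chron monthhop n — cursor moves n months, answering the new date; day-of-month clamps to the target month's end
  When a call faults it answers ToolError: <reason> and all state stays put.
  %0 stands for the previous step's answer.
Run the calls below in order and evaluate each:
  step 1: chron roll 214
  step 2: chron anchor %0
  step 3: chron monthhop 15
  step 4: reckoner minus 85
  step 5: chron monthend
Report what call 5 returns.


Answer: 1978-05-31

Derivation:
Act: chron roll[214]
Obs: 1977-02-11
Act: chron anchor[%0]
Obs: 1977-02-11
Act: chron monthhop[15]
Obs: 1978-05-11
Act: reckoner minus[85]
Obs: -85
Act: chron monthend[]
Obs: 1978-05-31


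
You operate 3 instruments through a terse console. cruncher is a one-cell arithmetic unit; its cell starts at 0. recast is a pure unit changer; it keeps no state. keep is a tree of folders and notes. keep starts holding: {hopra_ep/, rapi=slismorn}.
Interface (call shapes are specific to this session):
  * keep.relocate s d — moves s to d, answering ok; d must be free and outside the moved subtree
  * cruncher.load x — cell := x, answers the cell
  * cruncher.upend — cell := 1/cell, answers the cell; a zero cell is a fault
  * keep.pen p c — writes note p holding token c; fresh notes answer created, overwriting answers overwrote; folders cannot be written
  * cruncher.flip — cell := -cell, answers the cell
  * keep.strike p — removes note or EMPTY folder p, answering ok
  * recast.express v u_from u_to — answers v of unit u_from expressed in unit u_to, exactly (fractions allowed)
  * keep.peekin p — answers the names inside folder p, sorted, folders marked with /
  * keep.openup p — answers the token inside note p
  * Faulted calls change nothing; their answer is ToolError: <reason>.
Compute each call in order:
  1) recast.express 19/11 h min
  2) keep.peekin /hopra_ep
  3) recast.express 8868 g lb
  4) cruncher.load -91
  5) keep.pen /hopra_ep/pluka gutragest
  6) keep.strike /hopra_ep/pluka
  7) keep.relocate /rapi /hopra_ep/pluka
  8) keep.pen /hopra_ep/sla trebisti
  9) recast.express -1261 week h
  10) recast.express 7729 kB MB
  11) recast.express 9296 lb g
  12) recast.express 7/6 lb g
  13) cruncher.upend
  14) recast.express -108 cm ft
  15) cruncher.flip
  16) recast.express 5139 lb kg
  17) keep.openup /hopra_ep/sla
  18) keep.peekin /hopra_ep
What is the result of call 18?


I call recast.express with v='19/11', u_from='h', u_to='min', which returns 1140/11.
Invoking keep.peekin with p='/hopra_ep', → [].
I try recast.express with v='8868', u_from='g', u_to='lb', → 886800000/45359237.
Calling cruncher.load with x='-91', which returns -91.
I try keep.pen with p='/hopra_ep/pluka', c='gutragest': created.
Next I call keep.strike with p='/hopra_ep/pluka', — result: ok.
Then keep.relocate with s='/rapi', d='/hopra_ep/pluka', and get ok.
I use keep.pen with p='/hopra_ep/sla', c='trebisti': created.
I try recast.express with v='-1261', u_from='week', u_to='h', → -211848.
Then recast.express with v='7729', u_from='kB', u_to='MB': 7729/1000.
Then recast.express with v='9296', u_from='lb', u_to='g', giving 26353716697/6250.
I run recast.express with v='7/6', u_from='lb', u_to='g', and observe 317514659/600000.
Calling cruncher.upend(), → -1/91.
Now I run recast.express with v='-108', u_from='cm', u_to='ft': -450/127.
Invoking cruncher.flip, which returns 1/91.
I call recast.express with v='5139', u_from='lb', u_to='kg', which returns 233101118943/100000000.
I try keep.openup with p='/hopra_ep/sla': trebisti.
I use keep.peekin with p='/hopra_ep', and observe [pluka, sla].

Answer: [pluka, sla]


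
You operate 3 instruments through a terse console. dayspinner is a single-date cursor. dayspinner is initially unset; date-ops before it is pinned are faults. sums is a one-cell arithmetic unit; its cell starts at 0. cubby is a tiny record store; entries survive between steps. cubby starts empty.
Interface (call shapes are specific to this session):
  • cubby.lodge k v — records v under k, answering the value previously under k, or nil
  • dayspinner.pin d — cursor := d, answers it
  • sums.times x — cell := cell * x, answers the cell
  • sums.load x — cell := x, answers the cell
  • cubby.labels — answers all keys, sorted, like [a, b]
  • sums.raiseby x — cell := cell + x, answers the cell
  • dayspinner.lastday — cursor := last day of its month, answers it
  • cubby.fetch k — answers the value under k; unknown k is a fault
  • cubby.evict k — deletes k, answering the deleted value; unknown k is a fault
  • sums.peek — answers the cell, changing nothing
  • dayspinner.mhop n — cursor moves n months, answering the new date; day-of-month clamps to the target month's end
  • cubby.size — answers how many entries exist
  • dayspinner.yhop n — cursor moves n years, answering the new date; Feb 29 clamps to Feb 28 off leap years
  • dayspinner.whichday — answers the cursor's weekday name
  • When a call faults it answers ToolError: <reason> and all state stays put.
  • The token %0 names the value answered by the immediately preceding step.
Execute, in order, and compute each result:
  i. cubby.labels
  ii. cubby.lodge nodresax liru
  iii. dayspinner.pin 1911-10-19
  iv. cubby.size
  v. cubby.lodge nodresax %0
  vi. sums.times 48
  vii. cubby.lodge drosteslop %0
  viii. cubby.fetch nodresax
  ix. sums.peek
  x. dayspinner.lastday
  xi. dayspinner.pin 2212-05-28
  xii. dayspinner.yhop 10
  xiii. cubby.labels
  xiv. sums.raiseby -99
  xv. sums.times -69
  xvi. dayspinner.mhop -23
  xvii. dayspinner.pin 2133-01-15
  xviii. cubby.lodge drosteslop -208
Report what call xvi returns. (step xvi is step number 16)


>>> labels
[out] []
>>> lodge k='nodresax' v='liru'
[out] nil
>>> pin d='1911-10-19'
[out] 1911-10-19
>>> size
[out] 1
>>> lodge k='nodresax' v='%0'
[out] liru
>>> times x='48'
[out] 0
>>> lodge k='drosteslop' v='%0'
[out] nil
>>> fetch k='nodresax'
[out] 1
>>> peek
[out] 0
>>> lastday
[out] 1911-10-31
>>> pin d='2212-05-28'
[out] 2212-05-28
>>> yhop n='10'
[out] 2222-05-28
>>> labels
[out] [drosteslop, nodresax]
>>> raiseby x='-99'
[out] -99
>>> times x='-69'
[out] 6831
>>> mhop n='-23'
[out] 2220-06-28
>>> pin d='2133-01-15'
[out] 2133-01-15
>>> lodge k='drosteslop' v='-208'
[out] 0

Answer: 2220-06-28


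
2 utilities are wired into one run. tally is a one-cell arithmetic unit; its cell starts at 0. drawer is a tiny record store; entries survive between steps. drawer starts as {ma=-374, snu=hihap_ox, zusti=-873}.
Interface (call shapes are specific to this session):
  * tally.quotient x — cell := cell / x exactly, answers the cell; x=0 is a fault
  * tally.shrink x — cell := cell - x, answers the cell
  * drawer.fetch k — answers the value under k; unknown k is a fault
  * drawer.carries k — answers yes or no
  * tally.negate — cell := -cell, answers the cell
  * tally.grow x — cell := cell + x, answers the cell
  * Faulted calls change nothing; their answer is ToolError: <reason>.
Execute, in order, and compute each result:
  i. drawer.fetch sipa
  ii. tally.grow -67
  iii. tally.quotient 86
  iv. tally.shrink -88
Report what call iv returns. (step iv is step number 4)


Answer: 7501/86

Derivation:
~$ drawer.fetch k=sipa
[out] ToolError: no such key sipa
~$ tally.grow x=-67
[out] -67
~$ tally.quotient x=86
[out] -67/86
~$ tally.shrink x=-88
[out] 7501/86


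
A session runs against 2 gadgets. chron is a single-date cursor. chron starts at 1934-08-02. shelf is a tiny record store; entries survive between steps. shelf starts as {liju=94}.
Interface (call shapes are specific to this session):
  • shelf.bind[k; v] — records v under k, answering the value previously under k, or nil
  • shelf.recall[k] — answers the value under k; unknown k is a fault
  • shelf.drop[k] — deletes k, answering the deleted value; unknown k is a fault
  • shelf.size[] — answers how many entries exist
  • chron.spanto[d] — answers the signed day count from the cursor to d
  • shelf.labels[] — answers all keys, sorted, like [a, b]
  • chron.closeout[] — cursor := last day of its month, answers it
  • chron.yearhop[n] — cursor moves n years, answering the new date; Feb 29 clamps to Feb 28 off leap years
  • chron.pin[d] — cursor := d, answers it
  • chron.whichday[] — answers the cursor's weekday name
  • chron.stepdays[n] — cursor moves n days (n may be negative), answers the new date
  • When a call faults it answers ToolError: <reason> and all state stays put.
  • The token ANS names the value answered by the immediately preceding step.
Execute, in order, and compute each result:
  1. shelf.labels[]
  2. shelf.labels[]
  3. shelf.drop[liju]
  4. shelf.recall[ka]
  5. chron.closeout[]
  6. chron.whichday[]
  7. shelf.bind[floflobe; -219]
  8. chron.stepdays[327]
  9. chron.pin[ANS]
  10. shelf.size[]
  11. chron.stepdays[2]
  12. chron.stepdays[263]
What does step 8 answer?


Answer: 1935-07-24

Derivation:
~$ shelf.labels
[out] [liju]
~$ shelf.labels
[out] [liju]
~$ shelf.drop k='liju'
[out] 94
~$ shelf.recall k='ka'
[out] ToolError: no such key ka
~$ chron.closeout
[out] 1934-08-31
~$ chron.whichday
[out] Friday
~$ shelf.bind k='floflobe' v='-219'
[out] nil
~$ chron.stepdays n='327'
[out] 1935-07-24
~$ chron.pin d='ANS'
[out] 1935-07-24
~$ shelf.size
[out] 1
~$ chron.stepdays n='2'
[out] 1935-07-26
~$ chron.stepdays n='263'
[out] 1936-04-14


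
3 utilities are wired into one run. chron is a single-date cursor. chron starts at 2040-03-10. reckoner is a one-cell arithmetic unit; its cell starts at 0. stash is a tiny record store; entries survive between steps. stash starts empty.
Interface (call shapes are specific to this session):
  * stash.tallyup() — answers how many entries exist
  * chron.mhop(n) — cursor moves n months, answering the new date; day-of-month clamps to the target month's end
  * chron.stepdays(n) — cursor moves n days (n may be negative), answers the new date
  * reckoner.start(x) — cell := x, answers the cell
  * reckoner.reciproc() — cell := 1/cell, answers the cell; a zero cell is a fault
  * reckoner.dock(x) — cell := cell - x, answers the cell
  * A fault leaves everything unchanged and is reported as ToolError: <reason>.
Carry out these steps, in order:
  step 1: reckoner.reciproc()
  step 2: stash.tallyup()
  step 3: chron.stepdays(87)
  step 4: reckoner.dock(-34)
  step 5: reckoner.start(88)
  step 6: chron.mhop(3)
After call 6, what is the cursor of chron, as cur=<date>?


Answer: cur=2040-09-05

Derivation:
·→ reckoner.reciproc()
·← ToolError: reciprocal of zero
·→ stash.tallyup()
·← 0
·→ chron.stepdays(87)
·← 2040-06-05
·→ reckoner.dock(-34)
·← 34
·→ reckoner.start(88)
·← 88
·→ chron.mhop(3)
·← 2040-09-05


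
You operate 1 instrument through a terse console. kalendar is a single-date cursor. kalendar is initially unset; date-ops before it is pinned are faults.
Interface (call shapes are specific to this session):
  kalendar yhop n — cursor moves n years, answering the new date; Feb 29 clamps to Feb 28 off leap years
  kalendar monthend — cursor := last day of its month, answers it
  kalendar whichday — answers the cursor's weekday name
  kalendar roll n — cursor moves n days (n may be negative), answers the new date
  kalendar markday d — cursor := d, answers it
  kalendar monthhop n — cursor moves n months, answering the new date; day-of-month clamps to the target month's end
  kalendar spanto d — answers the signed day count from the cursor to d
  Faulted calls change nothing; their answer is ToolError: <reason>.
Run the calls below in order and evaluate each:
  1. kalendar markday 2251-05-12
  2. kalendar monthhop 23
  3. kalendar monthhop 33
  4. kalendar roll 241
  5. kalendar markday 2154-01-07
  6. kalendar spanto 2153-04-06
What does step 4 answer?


-- kalendar markday(d='2251-05-12') => 2251-05-12
-- kalendar monthhop(n='23') => 2253-04-12
-- kalendar monthhop(n='33') => 2256-01-12
-- kalendar roll(n='241') => 2256-09-09
-- kalendar markday(d='2154-01-07') => 2154-01-07
-- kalendar spanto(d='2153-04-06') => -276

Answer: 2256-09-09


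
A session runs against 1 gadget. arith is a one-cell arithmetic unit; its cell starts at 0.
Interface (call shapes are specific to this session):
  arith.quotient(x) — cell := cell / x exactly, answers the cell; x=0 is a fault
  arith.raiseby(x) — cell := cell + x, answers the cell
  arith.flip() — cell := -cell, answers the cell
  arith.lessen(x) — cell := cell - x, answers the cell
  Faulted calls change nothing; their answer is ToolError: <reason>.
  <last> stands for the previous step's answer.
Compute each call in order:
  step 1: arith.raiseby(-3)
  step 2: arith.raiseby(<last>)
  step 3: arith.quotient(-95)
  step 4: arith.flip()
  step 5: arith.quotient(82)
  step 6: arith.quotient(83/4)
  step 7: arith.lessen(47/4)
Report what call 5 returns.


>>> arith.raiseby x='-3'
:: -3
>>> arith.raiseby x='<last>'
:: -6
>>> arith.quotient x='-95'
:: 6/95
>>> arith.flip
:: -6/95
>>> arith.quotient x='82'
:: -3/3895
>>> arith.quotient x='83/4'
:: -12/323285
>>> arith.lessen x='47/4'
:: -15194443/1293140

Answer: -3/3895


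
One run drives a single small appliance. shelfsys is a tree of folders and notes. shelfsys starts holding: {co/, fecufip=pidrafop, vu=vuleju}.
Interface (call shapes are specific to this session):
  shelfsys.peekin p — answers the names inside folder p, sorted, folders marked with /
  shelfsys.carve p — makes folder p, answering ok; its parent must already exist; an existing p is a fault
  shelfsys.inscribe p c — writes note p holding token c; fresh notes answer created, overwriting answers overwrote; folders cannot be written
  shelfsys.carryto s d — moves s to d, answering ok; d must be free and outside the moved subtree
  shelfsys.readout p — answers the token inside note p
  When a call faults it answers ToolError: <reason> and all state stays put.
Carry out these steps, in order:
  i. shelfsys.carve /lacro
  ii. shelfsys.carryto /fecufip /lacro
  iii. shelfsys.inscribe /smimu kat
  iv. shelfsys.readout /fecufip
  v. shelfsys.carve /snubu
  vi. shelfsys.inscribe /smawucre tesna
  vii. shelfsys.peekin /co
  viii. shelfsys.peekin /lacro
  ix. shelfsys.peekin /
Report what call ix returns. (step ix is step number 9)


Using carve with p='/lacro', giving ok.
I try carryto with s='/fecufip', d='/lacro', → ToolError: exists.
I run inscribe with p='/smimu', c='kat', — result: created.
Next I call readout with p='/fecufip', → pidrafop.
Invoking carve with p='/snubu', which returns ok.
Then inscribe with p='/smawucre', c='tesna', and get created.
Invoking peekin with p='/co', which returns [].
I invoke peekin with p='/lacro', yielding [].
Then peekin with p='/', → [co/, fecufip, lacro/, smawucre, smimu, snubu/, vu].

Answer: [co/, fecufip, lacro/, smawucre, smimu, snubu/, vu]


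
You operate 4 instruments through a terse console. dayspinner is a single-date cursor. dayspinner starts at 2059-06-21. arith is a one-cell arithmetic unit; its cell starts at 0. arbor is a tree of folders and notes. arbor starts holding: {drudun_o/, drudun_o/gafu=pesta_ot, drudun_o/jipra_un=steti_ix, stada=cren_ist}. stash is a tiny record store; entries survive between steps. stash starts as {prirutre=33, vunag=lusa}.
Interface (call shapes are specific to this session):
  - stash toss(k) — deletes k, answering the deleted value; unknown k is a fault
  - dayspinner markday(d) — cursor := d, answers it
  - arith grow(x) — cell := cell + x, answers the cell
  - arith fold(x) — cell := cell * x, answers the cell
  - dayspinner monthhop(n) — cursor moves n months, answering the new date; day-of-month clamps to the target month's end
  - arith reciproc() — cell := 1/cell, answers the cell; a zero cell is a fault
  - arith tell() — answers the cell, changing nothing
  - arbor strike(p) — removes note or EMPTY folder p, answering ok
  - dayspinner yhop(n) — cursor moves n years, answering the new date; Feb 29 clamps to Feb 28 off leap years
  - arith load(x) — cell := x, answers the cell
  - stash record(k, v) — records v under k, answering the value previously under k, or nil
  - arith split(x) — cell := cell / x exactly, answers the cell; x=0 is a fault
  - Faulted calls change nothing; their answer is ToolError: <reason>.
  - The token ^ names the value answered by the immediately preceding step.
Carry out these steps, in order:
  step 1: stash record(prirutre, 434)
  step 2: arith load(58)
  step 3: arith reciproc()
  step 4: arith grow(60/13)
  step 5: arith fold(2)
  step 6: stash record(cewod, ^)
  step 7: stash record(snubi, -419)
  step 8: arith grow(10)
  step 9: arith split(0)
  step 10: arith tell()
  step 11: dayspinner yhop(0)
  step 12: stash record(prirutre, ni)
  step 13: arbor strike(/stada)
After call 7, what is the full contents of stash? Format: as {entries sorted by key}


Answer: {cewod=3493/377, prirutre=434, snubi=-419, vunag=lusa}

Derivation:
$ stash record prirutre 434
[out] 33
$ arith load 58
[out] 58
$ arith reciproc
[out] 1/58
$ arith grow 60/13
[out] 3493/754
$ arith fold 2
[out] 3493/377
$ stash record cewod ^
[out] nil
$ stash record snubi -419
[out] nil
$ arith grow 10
[out] 7263/377
$ arith split 0
[out] ToolError: division by zero
$ arith tell
[out] 7263/377
$ dayspinner yhop 0
[out] 2059-06-21
$ stash record prirutre ni
[out] 434
$ arbor strike /stada
[out] ok


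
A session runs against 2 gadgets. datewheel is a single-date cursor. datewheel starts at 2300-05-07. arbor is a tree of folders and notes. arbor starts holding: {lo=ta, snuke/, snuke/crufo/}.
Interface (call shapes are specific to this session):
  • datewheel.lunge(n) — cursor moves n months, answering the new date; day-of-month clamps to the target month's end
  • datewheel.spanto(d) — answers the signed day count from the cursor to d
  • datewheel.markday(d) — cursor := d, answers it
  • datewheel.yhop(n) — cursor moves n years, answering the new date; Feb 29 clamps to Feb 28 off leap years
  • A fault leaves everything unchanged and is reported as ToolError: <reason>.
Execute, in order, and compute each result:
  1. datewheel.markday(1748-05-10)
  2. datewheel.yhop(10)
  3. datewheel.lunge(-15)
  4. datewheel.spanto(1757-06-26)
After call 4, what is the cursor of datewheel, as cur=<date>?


Answer: cur=1757-02-10

Derivation:
-> datewheel.markday(d=1748-05-10)
<- 1748-05-10
-> datewheel.yhop(n=10)
<- 1758-05-10
-> datewheel.lunge(n=-15)
<- 1757-02-10
-> datewheel.spanto(d=1757-06-26)
<- 136


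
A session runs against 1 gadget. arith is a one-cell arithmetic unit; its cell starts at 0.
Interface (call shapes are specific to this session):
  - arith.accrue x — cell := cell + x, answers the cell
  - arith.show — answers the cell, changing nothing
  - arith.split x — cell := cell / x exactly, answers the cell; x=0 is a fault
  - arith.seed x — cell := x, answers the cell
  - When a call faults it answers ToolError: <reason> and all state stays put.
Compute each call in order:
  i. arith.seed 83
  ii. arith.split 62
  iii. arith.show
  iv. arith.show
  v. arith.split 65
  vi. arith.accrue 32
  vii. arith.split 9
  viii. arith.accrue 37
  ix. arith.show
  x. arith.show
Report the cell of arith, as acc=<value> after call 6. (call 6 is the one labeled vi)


Answer: acc=129043/4030

Derivation:
-> seed(x=83)
<- 83
-> split(x=62)
<- 83/62
-> show()
<- 83/62
-> show()
<- 83/62
-> split(x=65)
<- 83/4030
-> accrue(x=32)
<- 129043/4030
-> split(x=9)
<- 129043/36270
-> accrue(x=37)
<- 1471033/36270
-> show()
<- 1471033/36270
-> show()
<- 1471033/36270


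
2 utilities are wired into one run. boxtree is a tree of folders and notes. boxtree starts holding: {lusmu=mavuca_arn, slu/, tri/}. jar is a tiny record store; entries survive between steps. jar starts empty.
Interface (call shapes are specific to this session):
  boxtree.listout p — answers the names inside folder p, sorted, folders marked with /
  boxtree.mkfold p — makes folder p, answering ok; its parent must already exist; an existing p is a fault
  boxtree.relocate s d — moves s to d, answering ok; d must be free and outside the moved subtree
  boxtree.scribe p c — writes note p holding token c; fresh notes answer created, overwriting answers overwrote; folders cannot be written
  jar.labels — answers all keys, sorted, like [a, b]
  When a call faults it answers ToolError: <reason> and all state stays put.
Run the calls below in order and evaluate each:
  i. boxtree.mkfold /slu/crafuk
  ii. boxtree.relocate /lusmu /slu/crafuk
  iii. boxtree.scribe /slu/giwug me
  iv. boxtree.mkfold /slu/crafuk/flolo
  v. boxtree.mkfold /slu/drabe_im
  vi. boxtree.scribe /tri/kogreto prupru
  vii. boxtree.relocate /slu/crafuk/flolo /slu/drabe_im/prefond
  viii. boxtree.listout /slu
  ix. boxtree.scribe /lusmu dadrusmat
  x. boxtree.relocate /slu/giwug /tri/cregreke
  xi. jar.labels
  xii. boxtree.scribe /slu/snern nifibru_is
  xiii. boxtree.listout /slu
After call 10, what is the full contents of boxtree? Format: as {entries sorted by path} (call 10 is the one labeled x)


// 1. boxtree.mkfold(p→/slu/crafuk) == ok
// 2. boxtree.relocate(s→/lusmu, d→/slu/crafuk) == ToolError: exists
// 3. boxtree.scribe(p→/slu/giwug, c→me) == created
// 4. boxtree.mkfold(p→/slu/crafuk/flolo) == ok
// 5. boxtree.mkfold(p→/slu/drabe_im) == ok
// 6. boxtree.scribe(p→/tri/kogreto, c→prupru) == created
// 7. boxtree.relocate(s→/slu/crafuk/flolo, d→/slu/drabe_im/prefond) == ok
// 8. boxtree.listout(p→/slu) == [crafuk/, drabe_im/, giwug]
// 9. boxtree.scribe(p→/lusmu, c→dadrusmat) == overwrote
// 10. boxtree.relocate(s→/slu/giwug, d→/tri/cregreke) == ok
// 11. jar.labels() == []
// 12. boxtree.scribe(p→/slu/snern, c→nifibru_is) == created
// 13. boxtree.listout(p→/slu) == [crafuk/, drabe_im/, snern]

Answer: {lusmu=dadrusmat, slu/, slu/crafuk/, slu/drabe_im/, slu/drabe_im/prefond/, tri/, tri/cregreke=me, tri/kogreto=prupru}


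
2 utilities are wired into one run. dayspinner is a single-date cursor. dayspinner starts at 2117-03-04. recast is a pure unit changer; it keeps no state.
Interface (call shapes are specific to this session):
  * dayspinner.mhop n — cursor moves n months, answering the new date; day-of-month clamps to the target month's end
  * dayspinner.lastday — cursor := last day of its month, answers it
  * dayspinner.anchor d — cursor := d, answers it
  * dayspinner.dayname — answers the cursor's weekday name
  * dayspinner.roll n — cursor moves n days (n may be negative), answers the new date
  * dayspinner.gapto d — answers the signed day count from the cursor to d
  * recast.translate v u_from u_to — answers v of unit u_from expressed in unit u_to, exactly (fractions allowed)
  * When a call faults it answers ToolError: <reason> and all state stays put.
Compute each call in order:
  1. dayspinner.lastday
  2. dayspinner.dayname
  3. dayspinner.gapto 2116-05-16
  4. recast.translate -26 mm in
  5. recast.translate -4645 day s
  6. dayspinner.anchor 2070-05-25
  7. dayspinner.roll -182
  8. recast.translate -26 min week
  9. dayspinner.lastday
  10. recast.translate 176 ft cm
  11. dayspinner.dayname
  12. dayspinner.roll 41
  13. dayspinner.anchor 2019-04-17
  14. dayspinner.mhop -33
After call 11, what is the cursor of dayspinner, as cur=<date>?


-> lastday()
<- 2117-03-31
-> dayname()
<- Wednesday
-> gapto(d: 2116-05-16)
<- -319
-> translate(v: -26, u_from: mm, u_to: in)
<- -130/127
-> translate(v: -4645, u_from: day, u_to: s)
<- -401328000
-> anchor(d: 2070-05-25)
<- 2070-05-25
-> roll(n: -182)
<- 2069-11-24
-> translate(v: -26, u_from: min, u_to: week)
<- -13/5040
-> lastday()
<- 2069-11-30
-> translate(v: 176, u_from: ft, u_to: cm)
<- 134112/25
-> dayname()
<- Saturday
-> roll(n: 41)
<- 2070-01-10
-> anchor(d: 2019-04-17)
<- 2019-04-17
-> mhop(n: -33)
<- 2016-07-17

Answer: cur=2069-11-30


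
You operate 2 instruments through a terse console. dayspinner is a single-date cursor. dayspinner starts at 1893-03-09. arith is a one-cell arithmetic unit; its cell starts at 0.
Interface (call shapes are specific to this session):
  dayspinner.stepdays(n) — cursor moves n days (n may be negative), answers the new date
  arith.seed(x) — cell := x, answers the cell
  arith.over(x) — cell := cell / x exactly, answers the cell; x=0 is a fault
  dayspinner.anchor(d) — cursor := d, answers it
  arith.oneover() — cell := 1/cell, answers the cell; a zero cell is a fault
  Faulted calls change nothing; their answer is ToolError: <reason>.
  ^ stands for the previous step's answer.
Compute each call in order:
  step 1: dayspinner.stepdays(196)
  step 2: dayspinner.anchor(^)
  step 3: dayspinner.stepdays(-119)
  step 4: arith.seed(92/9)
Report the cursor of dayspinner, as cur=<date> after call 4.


Answer: cur=1893-05-25

Derivation:
// 1. dayspinner.stepdays(n=196) == 1893-09-21
// 2. dayspinner.anchor(d=^) == 1893-09-21
// 3. dayspinner.stepdays(n=-119) == 1893-05-25
// 4. arith.seed(x=92/9) == 92/9


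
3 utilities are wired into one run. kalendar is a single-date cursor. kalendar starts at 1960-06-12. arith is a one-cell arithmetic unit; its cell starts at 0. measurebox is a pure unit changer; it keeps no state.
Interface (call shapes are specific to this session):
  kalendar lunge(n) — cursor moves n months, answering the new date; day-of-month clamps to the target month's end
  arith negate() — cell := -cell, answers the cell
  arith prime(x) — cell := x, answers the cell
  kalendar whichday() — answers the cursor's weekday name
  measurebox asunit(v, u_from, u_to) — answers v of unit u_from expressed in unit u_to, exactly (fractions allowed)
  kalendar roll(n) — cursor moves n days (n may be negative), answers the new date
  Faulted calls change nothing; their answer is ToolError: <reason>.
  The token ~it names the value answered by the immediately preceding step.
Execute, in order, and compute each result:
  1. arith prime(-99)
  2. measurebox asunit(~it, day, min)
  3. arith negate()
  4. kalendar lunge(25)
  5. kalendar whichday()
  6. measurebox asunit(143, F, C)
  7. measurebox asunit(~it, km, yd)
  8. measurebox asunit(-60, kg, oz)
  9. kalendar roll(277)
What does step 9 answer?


Answer: 1963-04-15

Derivation:
// arith prime(x=-99) => -99
// measurebox asunit(v=~it, u_from=day, u_to=min) => -142560
// arith negate() => 99
// kalendar lunge(n=25) => 1962-07-12
// kalendar whichday() => Thursday
// measurebox asunit(v=143, u_from=F, u_to=C) => 185/3
// measurebox asunit(v=~it, u_from=km, u_to=yd) => 231250000/3429
// measurebox asunit(v=-60, u_from=kg, u_to=oz) => -96000000000/45359237
// kalendar roll(n=277) => 1963-04-15


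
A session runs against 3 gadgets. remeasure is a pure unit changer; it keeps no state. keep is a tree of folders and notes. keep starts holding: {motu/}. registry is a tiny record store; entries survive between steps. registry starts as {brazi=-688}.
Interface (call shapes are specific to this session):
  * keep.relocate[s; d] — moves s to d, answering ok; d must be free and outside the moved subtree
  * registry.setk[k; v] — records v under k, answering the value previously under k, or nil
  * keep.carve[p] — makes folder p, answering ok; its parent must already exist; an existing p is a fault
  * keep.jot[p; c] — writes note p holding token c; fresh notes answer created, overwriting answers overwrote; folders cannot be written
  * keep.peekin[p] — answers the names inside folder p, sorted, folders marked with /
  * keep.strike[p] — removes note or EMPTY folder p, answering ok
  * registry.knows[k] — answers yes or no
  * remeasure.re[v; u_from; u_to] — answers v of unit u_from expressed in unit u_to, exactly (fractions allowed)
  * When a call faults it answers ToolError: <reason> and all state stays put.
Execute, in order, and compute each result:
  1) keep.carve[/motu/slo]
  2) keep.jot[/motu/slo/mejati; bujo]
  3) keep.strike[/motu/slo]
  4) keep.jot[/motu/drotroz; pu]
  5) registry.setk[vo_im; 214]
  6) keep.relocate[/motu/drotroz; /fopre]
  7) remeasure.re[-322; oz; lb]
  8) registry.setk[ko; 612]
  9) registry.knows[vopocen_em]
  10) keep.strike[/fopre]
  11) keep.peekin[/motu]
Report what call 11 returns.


# 1. keep.carve(p=/motu/slo) : ok
# 2. keep.jot(p=/motu/slo/mejati, c=bujo) : created
# 3. keep.strike(p=/motu/slo) : ToolError: not empty
# 4. keep.jot(p=/motu/drotroz, c=pu) : created
# 5. registry.setk(k=vo_im, v=214) : nil
# 6. keep.relocate(s=/motu/drotroz, d=/fopre) : ok
# 7. remeasure.re(v=-322, u_from=oz, u_to=lb) : -161/8
# 8. registry.setk(k=ko, v=612) : nil
# 9. registry.knows(k=vopocen_em) : no
# 10. keep.strike(p=/fopre) : ok
# 11. keep.peekin(p=/motu) : [slo/]

Answer: [slo/]


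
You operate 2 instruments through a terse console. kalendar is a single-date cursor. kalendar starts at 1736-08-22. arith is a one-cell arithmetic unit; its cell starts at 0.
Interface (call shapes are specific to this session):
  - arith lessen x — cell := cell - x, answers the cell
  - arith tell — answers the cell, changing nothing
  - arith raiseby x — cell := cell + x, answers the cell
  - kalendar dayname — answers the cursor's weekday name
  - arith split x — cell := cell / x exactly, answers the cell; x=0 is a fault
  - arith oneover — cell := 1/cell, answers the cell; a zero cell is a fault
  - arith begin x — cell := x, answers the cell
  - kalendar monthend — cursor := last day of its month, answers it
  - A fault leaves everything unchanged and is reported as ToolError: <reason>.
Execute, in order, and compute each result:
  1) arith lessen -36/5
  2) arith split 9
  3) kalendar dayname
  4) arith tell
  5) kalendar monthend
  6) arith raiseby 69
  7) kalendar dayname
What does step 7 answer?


% arith lessen(-36/5) == 36/5
% arith split(9) == 4/5
% kalendar dayname() == Wednesday
% arith tell() == 4/5
% kalendar monthend() == 1736-08-31
% arith raiseby(69) == 349/5
% kalendar dayname() == Friday

Answer: Friday
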